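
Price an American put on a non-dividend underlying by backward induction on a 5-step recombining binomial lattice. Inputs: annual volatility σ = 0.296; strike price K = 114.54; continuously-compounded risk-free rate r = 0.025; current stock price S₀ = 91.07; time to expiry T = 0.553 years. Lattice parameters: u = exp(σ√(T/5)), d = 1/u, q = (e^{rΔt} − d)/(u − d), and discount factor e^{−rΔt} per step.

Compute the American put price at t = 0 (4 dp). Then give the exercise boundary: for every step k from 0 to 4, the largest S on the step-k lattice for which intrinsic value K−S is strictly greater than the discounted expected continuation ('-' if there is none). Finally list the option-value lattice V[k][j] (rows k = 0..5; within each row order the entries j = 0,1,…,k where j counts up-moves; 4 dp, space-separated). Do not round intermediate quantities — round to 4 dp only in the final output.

price = 24.5156
boundary = - 82.5322 74.7949 82.5322 91.0700
tree:
24.5156
32.0078 16.8392
39.7451 23.8331 9.6391
46.7571 32.0078 15.4408 3.6418
53.1117 39.7451 23.4700 7.1529 0.0000
58.8706 46.7571 32.0078 14.0490 0.0000 0.0000

Δt=0.11060, u=1.10345, d=0.90625, q=0.48945, disc=e^(-rΔt)=0.99724
k=5 terminal: V=max(K-S,0) → 58.8706 46.7571 32.0078 14.0490 0.0000 0.0000
k=4: j=0 S=61.4283 intr=53.1117 cont=52.7954 V=53.1117[EX]; j=1 S=74.7949 intr=39.7451 cont=39.4288 V=39.7451[EX]; j=2 S=91.0700 intr=23.4700 cont=23.1537 V=23.4700[EX]; j=3 S=110.8865 intr=3.6535 cont=7.1529 V=7.1529[hold]; j=4 S=135.0151 intr=0.0000 cont=0.0000 V=0.0000[hold]  S*(4)=91.0700
k=3: j=0 S=67.7829 intr=46.7571 cont=46.4408 V=46.7571[EX]; j=1 S=82.5322 intr=32.0078 cont=31.6915 V=32.0078[EX]; j=2 S=100.4910 intr=14.0490 cont=15.4408 V=15.4408[hold]; j=3 S=122.3575 intr=0.0000 cont=3.6418 V=3.6418[hold]  S*(3)=82.5322
k=2: j=0 S=74.7949 intr=39.7451 cont=39.4288 V=39.7451[EX]; j=1 S=91.0700 intr=23.4700 cont=23.8331 V=23.8331[hold]; j=2 S=110.8865 intr=3.6535 cont=9.6391 V=9.6391[hold]  S*(2)=74.7949
k=1: j=0 S=82.5322 intr=32.0078 cont=31.8687 V=32.0078[EX]; j=1 S=100.4910 intr=14.0490 cont=16.8392 V=16.8392[hold]  S*(1)=82.5322
k=0: j=0 S=91.0700 intr=23.4700 cont=24.5156 V=24.5156[hold]  S*(0)=-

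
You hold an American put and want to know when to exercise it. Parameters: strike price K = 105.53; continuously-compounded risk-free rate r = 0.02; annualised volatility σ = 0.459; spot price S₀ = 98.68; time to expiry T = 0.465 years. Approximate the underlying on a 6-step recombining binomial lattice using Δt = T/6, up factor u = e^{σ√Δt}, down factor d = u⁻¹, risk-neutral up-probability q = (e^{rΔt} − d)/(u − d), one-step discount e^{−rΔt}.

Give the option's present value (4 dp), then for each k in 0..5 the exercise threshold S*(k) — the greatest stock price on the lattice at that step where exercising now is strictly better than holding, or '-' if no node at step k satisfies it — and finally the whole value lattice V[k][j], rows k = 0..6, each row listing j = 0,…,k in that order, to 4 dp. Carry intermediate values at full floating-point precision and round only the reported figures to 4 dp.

price = 16.2105
boundary = - - - 67.2584 76.4259 86.8430
tree:
16.2105
22.4113 9.3867
29.9086 14.1699 4.1126
38.2716 20.7315 6.9391 0.9914
46.3395 29.1041 11.5139 1.8883 0.0000
53.4396 38.2716 18.6870 3.5965 0.0000 0.0000
59.6880 46.3395 29.1041 6.8500 0.0000 0.0000 0.0000

params: Δt=0.07750 u=1.13630 d=0.88005 q=0.47415 e^(-rΔt)=0.99845
t_6 payoffs: 59.6880 46.3395 29.1041 6.8500 0.0000 0.0000 0.0000
t_5: node(5,0) S=52.0904 payoff=53.4396 vs cont=53.2761 → 53.4396 [stop]  node(5,1) S=67.2584 payoff=38.2716 vs cont=38.1082 → 38.2716 [stop]  node(5,2) S=86.8430 payoff=18.6870 vs cont=18.5235 → 18.6870 [stop]  node(5,3) S=112.1304 payoff=0.0000 vs cont=3.5965 → 3.5965 [wait]  node(5,4) S=144.7811 payoff=0.0000 vs cont=0.0000 → 0.0000 [wait]  node(5,5) S=186.9392 payoff=0.0000 vs cont=0.0000 → 0.0000 [wait]  ⇒ S*(5)=86.8430
t_4: node(4,0) S=59.1905 payoff=46.3395 vs cont=46.1760 → 46.3395 [stop]  node(4,1) S=76.4259 payoff=29.1041 vs cont=28.9406 → 29.1041 [stop]  node(4,2) S=98.6800 payoff=6.8500 vs cont=11.5139 → 11.5139 [wait]  node(4,3) S=127.4141 payoff=0.0000 vs cont=1.8883 → 1.8883 [wait]  node(4,4) S=164.5152 payoff=0.0000 vs cont=0.0000 → 0.0000 [wait]  ⇒ S*(4)=76.4259
t_3: node(3,0) S=67.2584 payoff=38.2716 vs cont=38.1082 → 38.2716 [stop]  node(3,1) S=86.8430 payoff=18.6870 vs cont=20.7315 → 20.7315 [wait]  node(3,2) S=112.1304 payoff=0.0000 vs cont=6.9391 → 6.9391 [wait]  node(3,3) S=144.7811 payoff=0.0000 vs cont=0.9914 → 0.9914 [wait]  ⇒ S*(3)=67.2584
t_2: node(2,0) S=76.4259 payoff=29.1041 vs cont=29.9086 → 29.9086 [wait]  node(2,1) S=98.6800 payoff=6.8500 vs cont=14.1699 → 14.1699 [wait]  node(2,2) S=127.4141 payoff=0.0000 vs cont=4.1126 → 4.1126 [wait]  ⇒ S*(2)=-
t_1: node(1,0) S=86.8430 payoff=18.6870 vs cont=22.4113 → 22.4113 [wait]  node(1,1) S=112.1304 payoff=0.0000 vs cont=9.3867 → 9.3867 [wait]  ⇒ S*(1)=-
t_0: node(0,0) S=98.6800 payoff=6.8500 vs cont=16.2105 → 16.2105 [wait]  ⇒ S*(0)=-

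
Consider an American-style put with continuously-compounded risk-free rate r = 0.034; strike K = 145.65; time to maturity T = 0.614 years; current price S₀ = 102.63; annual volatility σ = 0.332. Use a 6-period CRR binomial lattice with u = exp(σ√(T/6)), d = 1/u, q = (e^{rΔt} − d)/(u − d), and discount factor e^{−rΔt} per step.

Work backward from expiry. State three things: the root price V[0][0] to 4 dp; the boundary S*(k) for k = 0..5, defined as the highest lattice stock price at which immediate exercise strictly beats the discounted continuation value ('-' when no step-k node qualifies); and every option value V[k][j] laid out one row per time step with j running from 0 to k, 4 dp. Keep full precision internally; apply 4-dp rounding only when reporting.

Δt=0.10233  u=1.11205  d=0.89924  q=0.48985  discount=0.99653
step 6 (expiry): payoffs max(K−S,0) = 91.3840 78.5416 62.6601 43.0200 18.7320 0.0000 0.0000
step 5: (k=5,j=0): S=60.3465, (K−S)⁺=85.3035, hold=84.7976 ⇒ V=85.3035 exercise | (k=5,j=1): S=74.6279, (K−S)⁺=71.0221, hold=70.5162 ⇒ V=71.0221 exercise | (k=5,j=2): S=92.2890, (K−S)⁺=53.3610, hold=52.8551 ⇒ V=53.3610 exercise | (k=5,j=3): S=114.1297, (K−S)⁺=31.5203, hold=31.0144 ⇒ V=31.5203 exercise | (k=5,j=4): S=141.1392, (K−S)⁺=4.5108, hold=9.5229 ⇒ V=9.5229 continue | (k=5,j=5): S=174.5406, (K−S)⁺=0.0000, hold=0.0000 ⇒ V=0.0000 continue  boundary S*=114.1297
step 4: (k=4,j=0): S=67.1084, (K−S)⁺=78.5416, hold=78.0358 ⇒ V=78.5416 exercise | (k=4,j=1): S=82.9899, (K−S)⁺=62.6601, hold=62.1542 ⇒ V=62.6601 exercise | (k=4,j=2): S=102.6300, (K−S)⁺=43.0200, hold=42.5141 ⇒ V=43.0200 exercise | (k=4,j=3): S=126.9180, (K−S)⁺=18.7320, hold=20.6728 ⇒ V=20.6728 continue | (k=4,j=4): S=156.9539, (K−S)⁺=0.0000, hold=4.8412 ⇒ V=4.8412 continue  boundary S*=102.6300
step 3: (k=3,j=0): S=74.6279, (K−S)⁺=71.0221, hold=70.5162 ⇒ V=71.0221 exercise | (k=3,j=1): S=92.2890, (K−S)⁺=53.3610, hold=52.8551 ⇒ V=53.3610 exercise | (k=3,j=2): S=114.1297, (K−S)⁺=31.5203, hold=31.9618 ⇒ V=31.9618 continue | (k=3,j=3): S=141.1392, (K−S)⁺=4.5108, hold=12.8728 ⇒ V=12.8728 continue  boundary S*=92.2890
step 2: (k=2,j=0): S=82.9899, (K−S)⁺=62.6601, hold=62.1542 ⇒ V=62.6601 exercise | (k=2,j=1): S=102.6300, (K−S)⁺=43.0200, hold=42.7296 ⇒ V=43.0200 exercise | (k=2,j=2): S=126.9180, (K−S)⁺=18.7320, hold=22.5325 ⇒ V=22.5325 continue  boundary S*=102.6300
step 1: (k=1,j=0): S=92.2890, (K−S)⁺=53.3610, hold=52.8551 ⇒ V=53.3610 exercise | (k=1,j=1): S=114.1297, (K−S)⁺=31.5203, hold=32.8696 ⇒ V=32.8696 continue  boundary S*=92.2890
step 0: (k=0,j=0): S=102.6300, (K−S)⁺=43.0200, hold=43.1728 ⇒ V=43.1728 continue  boundary S*=-

price = 43.1728
boundary = - 92.2890 102.6300 92.2890 102.6300 114.1297
tree:
43.1728
53.3610 32.8696
62.6601 43.0200 22.5325
71.0221 53.3610 31.9618 12.8728
78.5416 62.6601 43.0200 20.6728 4.8412
85.3035 71.0221 53.3610 31.5203 9.5229 0.0000
91.3840 78.5416 62.6601 43.0200 18.7320 0.0000 0.0000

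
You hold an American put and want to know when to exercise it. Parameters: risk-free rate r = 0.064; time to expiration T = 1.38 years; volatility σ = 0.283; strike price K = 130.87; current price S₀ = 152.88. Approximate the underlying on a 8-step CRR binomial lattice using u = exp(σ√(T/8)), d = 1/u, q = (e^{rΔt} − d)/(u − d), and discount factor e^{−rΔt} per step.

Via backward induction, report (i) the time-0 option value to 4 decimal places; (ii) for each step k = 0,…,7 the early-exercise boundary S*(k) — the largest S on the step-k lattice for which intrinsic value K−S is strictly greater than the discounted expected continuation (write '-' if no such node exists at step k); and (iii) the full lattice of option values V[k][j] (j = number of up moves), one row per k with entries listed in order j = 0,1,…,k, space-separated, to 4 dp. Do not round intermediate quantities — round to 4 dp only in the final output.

price = 6.8649
boundary = - - - - 95.5355 84.9412 95.5355 107.4512
tree:
6.8649
10.8245 3.3241
16.6083 5.6696 1.2109
24.6801 9.4465 2.2735 0.2472
35.3345 15.2860 4.2102 0.5183 0.0000
45.9288 23.8248 7.6608 1.0867 0.0000 0.0000
55.3482 35.3345 13.6158 2.2786 0.0000 0.0000 0.0000
63.7231 45.9288 23.4188 4.7775 0.0000 0.0000 0.0000 0.0000
71.1693 55.3482 35.3345 10.0169 0.0000 0.0000 0.0000 0.0000 0.0000

params: Δt=0.17250 u=1.12473 d=0.88911 q=0.51776 e^(-rΔt)=0.98902
t_8 payoffs: 71.1693 55.3482 35.3345 10.0169 0.0000 0.0000 0.0000 0.0000 0.0000
t_7: node(7,0) S=67.1469 payoff=63.7231 vs cont=62.2863 → 63.7231 [stop]  node(7,1) S=84.9412 payoff=45.9288 vs cont=44.4919 → 45.9288 [stop]  node(7,2) S=107.4512 payoff=23.4188 vs cont=21.9819 → 23.4188 [stop]  node(7,3) S=135.9265 payoff=0.0000 vs cont=4.7775 → 4.7775 [wait]  node(7,4) S=171.9480 payoff=0.0000 vs cont=0.0000 → 0.0000 [wait]  node(7,5) S=217.5154 payoff=0.0000 vs cont=0.0000 → 0.0000 [wait]  node(7,6) S=275.1584 payoff=0.0000 vs cont=0.0000 → 0.0000 [wait]  node(7,7) S=348.0772 payoff=0.0000 vs cont=0.0000 → 0.0000 [wait]  ⇒ S*(7)=107.4512
t_6: node(6,0) S=75.5218 payoff=55.3482 vs cont=53.9114 → 55.3482 [stop]  node(6,1) S=95.5355 payoff=35.3345 vs cont=33.8976 → 35.3345 [stop]  node(6,2) S=120.8531 payoff=10.0169 vs cont=13.6158 → 13.6158 [wait]  node(6,3) S=152.8800 payoff=0.0000 vs cont=2.2786 → 2.2786 [wait]  node(6,4) S=193.3942 payoff=0.0000 vs cont=0.0000 → 0.0000 [wait]  node(6,5) S=244.6450 payoff=0.0000 vs cont=0.0000 → 0.0000 [wait]  node(6,6) S=309.4776 payoff=0.0000 vs cont=0.0000 → 0.0000 [wait]  ⇒ S*(6)=95.5355
t_5: node(5,0) S=84.9412 payoff=45.9288 vs cont=44.4919 → 45.9288 [stop]  node(5,1) S=107.4512 payoff=23.4188 vs cont=23.8248 → 23.8248 [wait]  node(5,2) S=135.9265 payoff=0.0000 vs cont=7.6608 → 7.6608 [wait]  node(5,3) S=171.9480 payoff=0.0000 vs cont=1.0867 → 1.0867 [wait]  node(5,4) S=217.5154 payoff=0.0000 vs cont=0.0000 → 0.0000 [wait]  node(5,5) S=275.1584 payoff=0.0000 vs cont=0.0000 → 0.0000 [wait]  ⇒ S*(5)=84.9412
t_4: node(4,0) S=95.5355 payoff=35.3345 vs cont=34.1055 → 35.3345 [stop]  node(4,1) S=120.8531 payoff=10.0169 vs cont=15.2860 → 15.2860 [wait]  node(4,2) S=152.8800 payoff=0.0000 vs cont=4.2102 → 4.2102 [wait]  node(4,3) S=193.3942 payoff=0.0000 vs cont=0.5183 → 0.5183 [wait]  node(4,4) S=244.6450 payoff=0.0000 vs cont=0.0000 → 0.0000 [wait]  ⇒ S*(4)=95.5355
t_3: node(3,0) S=107.4512 payoff=23.4188 vs cont=24.6801 → 24.6801 [wait]  node(3,1) S=135.9265 payoff=0.0000 vs cont=9.4465 → 9.4465 [wait]  node(3,2) S=171.9480 payoff=0.0000 vs cont=2.2735 → 2.2735 [wait]  node(3,3) S=217.5154 payoff=0.0000 vs cont=0.2472 → 0.2472 [wait]  ⇒ S*(3)=-
t_2: node(2,0) S=120.8531 payoff=10.0169 vs cont=16.6083 → 16.6083 [wait]  node(2,1) S=152.8800 payoff=0.0000 vs cont=5.6696 → 5.6696 [wait]  node(2,2) S=193.3942 payoff=0.0000 vs cont=1.2109 → 1.2109 [wait]  ⇒ S*(2)=-
t_1: node(1,0) S=135.9265 payoff=0.0000 vs cont=10.8245 → 10.8245 [wait]  node(1,1) S=171.9480 payoff=0.0000 vs cont=3.3241 → 3.3241 [wait]  ⇒ S*(1)=-
t_0: node(0,0) S=152.8800 payoff=0.0000 vs cont=6.8649 → 6.8649 [wait]  ⇒ S*(0)=-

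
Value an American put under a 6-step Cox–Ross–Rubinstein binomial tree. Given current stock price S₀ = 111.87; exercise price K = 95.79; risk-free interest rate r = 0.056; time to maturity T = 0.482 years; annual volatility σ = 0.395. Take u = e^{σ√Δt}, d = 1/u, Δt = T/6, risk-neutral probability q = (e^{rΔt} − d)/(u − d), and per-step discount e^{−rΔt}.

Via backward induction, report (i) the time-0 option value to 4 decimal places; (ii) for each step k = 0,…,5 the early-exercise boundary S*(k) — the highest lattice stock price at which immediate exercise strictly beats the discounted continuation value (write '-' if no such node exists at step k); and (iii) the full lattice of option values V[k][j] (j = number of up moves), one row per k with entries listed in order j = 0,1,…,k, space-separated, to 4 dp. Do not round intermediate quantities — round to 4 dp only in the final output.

Δt=0.08033, u=1.11846, d=0.89408, q=0.49213, disc=e^(-rΔt)=0.99551
k=6 terminal: V=max(K-S,0) → 38.6442 24.3030 6.3626 0.0000 0.0000 0.0000 0.0000
k=5: j=0 S=63.9154 intr=31.8746 cont=31.4446 V=31.8746[EX]; j=1 S=79.9556 intr=15.8344 cont=15.4045 V=15.8344[EX]; j=2 S=100.0212 intr=0.0000 cont=3.2169 V=3.2169[hold]; j=3 S=125.1225 intr=0.0000 cont=0.0000 V=0.0000[hold]; j=4 S=156.5231 intr=0.0000 cont=0.0000 V=0.0000[hold]; j=5 S=195.8040 intr=0.0000 cont=0.0000 V=0.0000[hold]  S*(5)=79.9556
k=4: j=0 S=71.4870 intr=24.3030 cont=23.8730 V=24.3030[EX]; j=1 S=89.4274 intr=6.3626 cont=9.5817 V=9.5817[hold]; j=2 S=111.8700 intr=0.0000 cont=1.6264 V=1.6264[hold]; j=3 S=139.9448 intr=0.0000 cont=0.0000 V=0.0000[hold]; j=4 S=175.0653 intr=0.0000 cont=0.0000 V=0.0000[hold]  S*(4)=71.4870
k=3: j=0 S=79.9556 intr=15.8344 cont=16.9815 V=16.9815[hold]; j=1 S=100.0212 intr=0.0000 cont=5.6412 V=5.6412[hold]; j=2 S=125.1225 intr=0.0000 cont=0.8223 V=0.8223[hold]; j=3 S=156.5231 intr=0.0000 cont=0.0000 V=0.0000[hold]  S*(3)=-
k=2: j=0 S=89.4274 intr=6.3626 cont=11.3494 V=11.3494[hold]; j=1 S=111.8700 intr=0.0000 cont=3.2549 V=3.2549[hold]; j=2 S=139.9448 intr=0.0000 cont=0.4157 V=0.4157[hold]  S*(2)=-
k=1: j=0 S=100.0212 intr=0.0000 cont=7.3328 V=7.3328[hold]; j=1 S=125.1225 intr=0.0000 cont=1.8493 V=1.8493[hold]  S*(1)=-
k=0: j=0 S=111.8700 intr=0.0000 cont=4.6134 V=4.6134[hold]  S*(0)=-

price = 4.6134
boundary = - - - - 71.4870 79.9556
tree:
4.6134
7.3328 1.8493
11.3494 3.2549 0.4157
16.9815 5.6412 0.8223 0.0000
24.3030 9.5817 1.6264 0.0000 0.0000
31.8746 15.8344 3.2169 0.0000 0.0000 0.0000
38.6442 24.3030 6.3626 0.0000 0.0000 0.0000 0.0000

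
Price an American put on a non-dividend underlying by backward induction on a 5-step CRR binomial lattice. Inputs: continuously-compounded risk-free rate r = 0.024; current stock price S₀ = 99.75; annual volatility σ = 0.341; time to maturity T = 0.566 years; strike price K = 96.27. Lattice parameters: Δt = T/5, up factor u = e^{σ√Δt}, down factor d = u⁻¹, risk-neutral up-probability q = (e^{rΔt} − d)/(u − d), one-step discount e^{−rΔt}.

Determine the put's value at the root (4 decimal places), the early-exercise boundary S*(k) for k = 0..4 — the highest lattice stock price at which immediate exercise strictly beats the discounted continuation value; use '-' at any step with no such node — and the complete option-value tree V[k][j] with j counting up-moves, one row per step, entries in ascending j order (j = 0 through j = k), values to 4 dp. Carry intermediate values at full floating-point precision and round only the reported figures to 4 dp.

price = 8.2591
boundary = - - - 70.7022 79.2975
tree:
8.2591
12.4945 3.7753
18.2710 6.3861 1.0040
25.5678 10.5690 1.9479 0.0000
33.2315 16.9725 3.7792 0.0000 0.0000
40.0644 25.5678 7.3322 0.0000 0.0000 0.0000

Δt=0.11320  u=1.12157  d=0.89161  q=0.48318  discount=0.99729
step 5 (expiry): payoffs max(K−S,0) = 40.0644 25.5678 7.3322 0.0000 0.0000 0.0000
step 4: (k=4,j=0): S=63.0385, (K−S)⁺=33.2315, hold=32.9703 ⇒ V=33.2315 exercise | (k=4,j=1): S=79.2975, (K−S)⁺=16.9725, hold=16.7113 ⇒ V=16.9725 exercise | (k=4,j=2): S=99.7500, (K−S)⁺=0.0000, hold=3.7792 ⇒ V=3.7792 continue | (k=4,j=3): S=125.4776, (K−S)⁺=0.0000, hold=0.0000 ⇒ V=0.0000 continue | (k=4,j=4): S=157.8409, (K−S)⁺=0.0000, hold=0.0000 ⇒ V=0.0000 continue  boundary S*=79.2975
step 3: (k=3,j=0): S=70.7022, (K−S)⁺=25.5678, hold=25.3066 ⇒ V=25.5678 exercise | (k=3,j=1): S=88.9378, (K−S)⁺=7.3322, hold=10.5690 ⇒ V=10.5690 continue | (k=3,j=2): S=111.8767, (K−S)⁺=0.0000, hold=1.9479 ⇒ V=1.9479 continue | (k=3,j=3): S=140.7320, (K−S)⁺=0.0000, hold=0.0000 ⇒ V=0.0000 continue  boundary S*=70.7022
step 2: (k=2,j=0): S=79.2975, (K−S)⁺=16.9725, hold=18.2710 ⇒ V=18.2710 continue | (k=2,j=1): S=99.7500, (K−S)⁺=0.0000, hold=6.3861 ⇒ V=6.3861 continue | (k=2,j=2): S=125.4776, (K−S)⁺=0.0000, hold=1.0040 ⇒ V=1.0040 continue  boundary S*=-
step 1: (k=1,j=0): S=88.9378, (K−S)⁺=7.3322, hold=12.4945 ⇒ V=12.4945 continue | (k=1,j=1): S=111.8767, (K−S)⁺=0.0000, hold=3.7753 ⇒ V=3.7753 continue  boundary S*=-
step 0: (k=0,j=0): S=99.7500, (K−S)⁺=0.0000, hold=8.2591 ⇒ V=8.2591 continue  boundary S*=-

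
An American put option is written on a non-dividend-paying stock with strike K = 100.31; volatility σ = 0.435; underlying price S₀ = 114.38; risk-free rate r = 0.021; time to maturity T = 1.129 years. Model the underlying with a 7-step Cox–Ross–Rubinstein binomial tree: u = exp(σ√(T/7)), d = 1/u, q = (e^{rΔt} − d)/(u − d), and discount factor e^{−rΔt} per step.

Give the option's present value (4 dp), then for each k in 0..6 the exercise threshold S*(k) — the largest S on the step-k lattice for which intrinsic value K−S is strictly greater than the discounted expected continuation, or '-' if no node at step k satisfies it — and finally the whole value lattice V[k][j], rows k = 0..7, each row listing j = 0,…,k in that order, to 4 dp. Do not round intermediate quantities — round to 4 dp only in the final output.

price = 12.4217
boundary = - - - - 56.8681 67.7235 80.6510
tree:
12.4217
17.8641 6.2778
24.9582 9.8681 2.2110
33.6543 15.1787 3.8568 0.3418
43.4419 22.6879 6.6876 0.6424 0.0000
52.5572 32.5865 11.5144 1.2072 0.0000 0.0000
60.2115 43.4419 19.6590 2.2688 0.0000 0.0000 0.0000
66.6388 52.5572 32.5865 4.2639 0.0000 0.0000 0.0000 0.0000

Δt=0.16129  u=1.19089  d=0.83971  q=0.46610  discount=0.99662
step 7 (expiry): payoffs max(K−S,0) = 66.6388 52.5572 32.5865 4.2639 0.0000 0.0000 0.0000 0.0000
step 6: (k=6,j=0): S=40.0985, (K−S)⁺=60.2115, hold=59.8723 ⇒ V=60.2115 exercise | (k=6,j=1): S=56.8681, (K−S)⁺=43.4419, hold=43.1027 ⇒ V=43.4419 exercise | (k=6,j=2): S=80.6510, (K−S)⁺=19.6590, hold=19.3199 ⇒ V=19.6590 exercise | (k=6,j=3): S=114.3800, (K−S)⁺=0.0000, hold=2.2688 ⇒ V=2.2688 continue | (k=6,j=4): S=162.2148, (K−S)⁺=0.0000, hold=0.0000 ⇒ V=0.0000 continue | (k=6,j=5): S=230.0547, (K−S)⁺=0.0000, hold=0.0000 ⇒ V=0.0000 continue | (k=6,j=6): S=326.2658, (K−S)⁺=0.0000, hold=0.0000 ⇒ V=0.0000 continue  boundary S*=80.6510
step 5: (k=5,j=0): S=47.7528, (K−S)⁺=52.5572, hold=52.2180 ⇒ V=52.5572 exercise | (k=5,j=1): S=67.7235, (K−S)⁺=32.5865, hold=32.2473 ⇒ V=32.5865 exercise | (k=5,j=2): S=96.0461, (K−S)⁺=4.2639, hold=11.5144 ⇒ V=11.5144 continue | (k=5,j=3): S=136.2136, (K−S)⁺=0.0000, hold=1.2072 ⇒ V=1.2072 continue | (k=5,j=4): S=193.1794, (K−S)⁺=0.0000, hold=0.0000 ⇒ V=0.0000 continue | (k=5,j=5): S=273.9690, (K−S)⁺=0.0000, hold=0.0000 ⇒ V=0.0000 continue  boundary S*=67.7235
step 4: (k=4,j=0): S=56.8681, (K−S)⁺=43.4419, hold=43.1027 ⇒ V=43.4419 exercise | (k=4,j=1): S=80.6510, (K−S)⁺=19.6590, hold=22.6879 ⇒ V=22.6879 continue | (k=4,j=2): S=114.3800, (K−S)⁺=0.0000, hold=6.6876 ⇒ V=6.6876 continue | (k=4,j=3): S=162.2148, (K−S)⁺=0.0000, hold=0.6424 ⇒ V=0.6424 continue | (k=4,j=4): S=230.0547, (K−S)⁺=0.0000, hold=0.0000 ⇒ V=0.0000 continue  boundary S*=56.8681
step 3: (k=3,j=0): S=67.7235, (K−S)⁺=32.5865, hold=33.6543 ⇒ V=33.6543 continue | (k=3,j=1): S=96.0461, (K−S)⁺=4.2639, hold=15.1787 ⇒ V=15.1787 continue | (k=3,j=2): S=136.2136, (K−S)⁺=0.0000, hold=3.8568 ⇒ V=3.8568 continue | (k=3,j=3): S=193.1794, (K−S)⁺=0.0000, hold=0.3418 ⇒ V=0.3418 continue  boundary S*=-
step 2: (k=2,j=0): S=80.6510, (K−S)⁺=19.6590, hold=24.9582 ⇒ V=24.9582 continue | (k=2,j=1): S=114.3800, (K−S)⁺=0.0000, hold=9.8681 ⇒ V=9.8681 continue | (k=2,j=2): S=162.2148, (K−S)⁺=0.0000, hold=2.2110 ⇒ V=2.2110 continue  boundary S*=-
step 1: (k=1,j=0): S=96.0461, (K−S)⁺=4.2639, hold=17.8641 ⇒ V=17.8641 continue | (k=1,j=1): S=136.2136, (K−S)⁺=0.0000, hold=6.2778 ⇒ V=6.2778 continue  boundary S*=-
step 0: (k=0,j=0): S=114.3800, (K−S)⁺=0.0000, hold=12.4217 ⇒ V=12.4217 continue  boundary S*=-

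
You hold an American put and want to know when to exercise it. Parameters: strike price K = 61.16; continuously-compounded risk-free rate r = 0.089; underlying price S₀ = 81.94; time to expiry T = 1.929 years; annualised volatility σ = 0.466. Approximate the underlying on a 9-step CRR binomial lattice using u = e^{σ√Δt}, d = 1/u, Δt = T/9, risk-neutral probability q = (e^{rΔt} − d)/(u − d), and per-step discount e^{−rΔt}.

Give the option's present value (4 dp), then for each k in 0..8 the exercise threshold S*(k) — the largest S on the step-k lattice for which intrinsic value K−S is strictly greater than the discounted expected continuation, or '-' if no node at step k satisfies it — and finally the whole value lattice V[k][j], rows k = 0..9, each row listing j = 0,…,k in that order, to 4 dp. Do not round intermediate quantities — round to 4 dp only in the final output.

price = 6.1827
boundary = - - - - 34.5714 27.8626 34.5714 42.8955 34.5714
tree:
6.1827
9.2986 3.1896
13.6227 5.1733 1.2549
19.3627 8.1967 2.2366 0.2847
26.5886 12.6189 3.9262 0.5697 0.0000
33.2974 18.7398 6.7578 1.1398 0.0000 0.0000
38.7042 26.5886 11.3248 2.2805 0.0000 0.0000 0.0000
43.0619 33.2974 18.2645 4.5627 0.0000 0.0000 0.0000 0.0000
46.5739 38.7042 26.5886 9.1288 0.0000 0.0000 0.0000 0.0000 0.0000
49.4044 43.0619 33.2974 18.2645 0.0000 0.0000 0.0000 0.0000 0.0000 0.0000

Δt=0.21433, u=1.24078, d=0.80594, q=0.49056, disc=e^(-rΔt)=0.98111
k=9 terminal: V=max(K-S,0) → 49.4044 43.0619 33.2974 18.2645 0.0000 0.0000 0.0000 0.0000 0.0000 0.0000
k=8: j=0 S=14.5861 intr=46.5739 cont=45.4183 V=46.5739[EX]; j=1 S=22.4558 intr=38.7042 cont=37.5486 V=38.7042[EX]; j=2 S=34.5714 intr=26.5886 cont=25.4330 V=26.5886[EX]; j=3 S=53.2239 intr=7.9361 cont=9.1288 V=9.1288[hold]; j=4 S=81.9400 intr=0.0000 cont=0.0000 V=0.0000[hold]; j=5 S=126.1495 intr=0.0000 cont=0.0000 V=0.0000[hold]; j=6 S=194.2114 intr=0.0000 cont=0.0000 V=0.0000[hold]; j=7 S=298.9952 intr=0.0000 cont=0.0000 V=0.0000[hold]; j=8 S=460.3135 intr=0.0000 cont=0.0000 V=0.0000[hold]  S*(8)=34.5714
k=7: j=0 S=18.0981 intr=43.0619 cont=41.9063 V=43.0619[EX]; j=1 S=27.8626 intr=33.2974 cont=32.1417 V=33.2974[EX]; j=2 S=42.8955 intr=18.2645 cont=17.6829 V=18.2645[EX]; j=3 S=66.0391 intr=0.0000 cont=4.5627 V=4.5627[hold]; j=4 S=101.6695 intr=0.0000 cont=0.0000 V=0.0000[hold]; j=5 S=156.5237 intr=0.0000 cont=0.0000 V=0.0000[hold]; j=6 S=240.9736 intr=0.0000 cont=0.0000 V=0.0000[hold]; j=7 S=370.9872 intr=0.0000 cont=0.0000 V=0.0000[hold]  S*(7)=42.8955
k=6: j=0 S=22.4558 intr=38.7042 cont=37.5486 V=38.7042[EX]; j=1 S=34.5714 intr=26.5886 cont=25.4330 V=26.5886[EX]; j=2 S=53.2239 intr=7.9361 cont=11.3248 V=11.3248[hold]; j=3 S=81.9400 intr=0.0000 cont=2.2805 V=2.2805[hold]; j=4 S=126.1495 intr=0.0000 cont=0.0000 V=0.0000[hold]; j=5 S=194.2114 intr=0.0000 cont=0.0000 V=0.0000[hold]; j=6 S=298.9952 intr=0.0000 cont=0.0000 V=0.0000[hold]  S*(6)=34.5714
k=5: j=0 S=27.8626 intr=33.2974 cont=32.1417 V=33.2974[EX]; j=1 S=42.8955 intr=18.2645 cont=18.7398 V=18.7398[hold]; j=2 S=66.0391 intr=0.0000 cont=6.7578 V=6.7578[hold]; j=3 S=101.6695 intr=0.0000 cont=1.1398 V=1.1398[hold]; j=4 S=156.5237 intr=0.0000 cont=0.0000 V=0.0000[hold]; j=5 S=240.9736 intr=0.0000 cont=0.0000 V=0.0000[hold]  S*(5)=27.8626
k=4: j=0 S=34.5714 intr=26.5886 cont=25.6618 V=26.5886[EX]; j=1 S=53.2239 intr=7.9361 cont=12.6189 V=12.6189[hold]; j=2 S=81.9400 intr=0.0000 cont=3.9262 V=3.9262[hold]; j=3 S=126.1495 intr=0.0000 cont=0.5697 V=0.5697[hold]; j=4 S=194.2114 intr=0.0000 cont=0.0000 V=0.0000[hold]  S*(4)=34.5714
k=3: j=0 S=42.8955 intr=18.2645 cont=19.3627 V=19.3627[hold]; j=1 S=66.0391 intr=0.0000 cont=8.1967 V=8.1967[hold]; j=2 S=101.6695 intr=0.0000 cont=2.2366 V=2.2366[hold]; j=3 S=156.5237 intr=0.0000 cont=0.2847 V=0.2847[hold]  S*(3)=-
k=2: j=0 S=53.2239 intr=7.9361 cont=13.6227 V=13.6227[hold]; j=1 S=81.9400 intr=0.0000 cont=5.1733 V=5.1733[hold]; j=2 S=126.1495 intr=0.0000 cont=1.2549 V=1.2549[hold]  S*(2)=-
k=1: j=0 S=66.0391 intr=0.0000 cont=9.2986 V=9.2986[hold]; j=1 S=101.6695 intr=0.0000 cont=3.1896 V=3.1896[hold]  S*(1)=-
k=0: j=0 S=81.9400 intr=0.0000 cont=6.1827 V=6.1827[hold]  S*(0)=-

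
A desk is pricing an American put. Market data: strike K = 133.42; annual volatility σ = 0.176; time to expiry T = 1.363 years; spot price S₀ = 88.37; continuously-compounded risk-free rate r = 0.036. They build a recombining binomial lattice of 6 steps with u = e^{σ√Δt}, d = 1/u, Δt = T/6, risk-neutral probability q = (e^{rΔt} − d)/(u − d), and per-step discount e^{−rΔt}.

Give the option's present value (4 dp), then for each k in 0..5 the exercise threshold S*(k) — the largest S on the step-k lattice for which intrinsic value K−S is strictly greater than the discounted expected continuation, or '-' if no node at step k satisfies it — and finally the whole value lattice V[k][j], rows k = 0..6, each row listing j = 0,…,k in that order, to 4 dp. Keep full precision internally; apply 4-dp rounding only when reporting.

Δt=0.22717  u=1.08750  d=0.91954  q=0.52793  discount=0.99186
step 6 (expiry): payoffs max(K−S,0) = 79.9980 70.2397 58.6989 45.0500 28.9079 9.8172 0.0000
step 5: (k=5,j=0): S=58.0966, (K−S)⁺=75.3234, hold=74.2368 ⇒ V=75.3234 exercise | (k=5,j=1): S=68.7088, (K−S)⁺=64.7112, hold=63.6245 ⇒ V=64.7112 exercise | (k=5,j=2): S=81.2595, (K−S)⁺=52.1605, hold=51.0739 ⇒ V=52.1605 exercise | (k=5,j=3): S=96.1027, (K−S)⁺=37.3173, hold=36.2306 ⇒ V=37.3173 exercise | (k=5,j=4): S=113.6573, (K−S)⁺=19.7627, hold=18.6760 ⇒ V=19.7627 exercise | (k=5,j=5): S=134.4185, (K−S)⁺=0.0000, hold=4.5967 ⇒ V=4.5967 continue  boundary S*=113.6573
step 4: (k=4,j=0): S=63.1803, (K−S)⁺=70.2397, hold=69.1531 ⇒ V=70.2397 exercise | (k=4,j=1): S=74.7211, (K−S)⁺=58.6989, hold=57.6123 ⇒ V=58.6989 exercise | (k=4,j=2): S=88.3700, (K−S)⁺=45.0500, hold=43.9633 ⇒ V=45.0500 exercise | (k=4,j=3): S=104.5121, (K−S)⁺=28.9079, hold=27.8212 ⇒ V=28.9079 exercise | (k=4,j=4): S=123.6028, (K−S)⁺=9.8172, hold=11.6604 ⇒ V=11.6604 continue  boundary S*=104.5121
step 3: (k=3,j=0): S=68.7088, (K−S)⁺=64.7112, hold=63.6245 ⇒ V=64.7112 exercise | (k=3,j=1): S=81.2595, (K−S)⁺=52.1605, hold=51.0739 ⇒ V=52.1605 exercise | (k=3,j=2): S=96.1027, (K−S)⁺=37.3173, hold=36.2306 ⇒ V=37.3173 exercise | (k=3,j=3): S=113.6573, (K−S)⁺=19.7627, hold=19.6411 ⇒ V=19.7627 exercise  boundary S*=113.6573
step 2: (k=2,j=0): S=74.7211, (K−S)⁺=58.6989, hold=57.6123 ⇒ V=58.6989 exercise | (k=2,j=1): S=88.3700, (K−S)⁺=45.0500, hold=43.9633 ⇒ V=45.0500 exercise | (k=2,j=2): S=104.5121, (K−S)⁺=28.9079, hold=27.8212 ⇒ V=28.9079 exercise  boundary S*=104.5121
step 1: (k=1,j=0): S=81.2595, (K−S)⁺=52.1605, hold=51.0739 ⇒ V=52.1605 exercise | (k=1,j=1): S=96.1027, (K−S)⁺=37.3173, hold=36.2306 ⇒ V=37.3173 exercise  boundary S*=96.1027
step 0: (k=0,j=0): S=88.3700, (K−S)⁺=45.0500, hold=43.9633 ⇒ V=45.0500 exercise  boundary S*=88.3700

price = 45.0500
boundary = 88.3700 96.1027 104.5121 113.6573 104.5121 113.6573
tree:
45.0500
52.1605 37.3173
58.6989 45.0500 28.9079
64.7112 52.1605 37.3173 19.7627
70.2397 58.6989 45.0500 28.9079 11.6604
75.3234 64.7112 52.1605 37.3173 19.7627 4.5967
79.9980 70.2397 58.6989 45.0500 28.9079 9.8172 0.0000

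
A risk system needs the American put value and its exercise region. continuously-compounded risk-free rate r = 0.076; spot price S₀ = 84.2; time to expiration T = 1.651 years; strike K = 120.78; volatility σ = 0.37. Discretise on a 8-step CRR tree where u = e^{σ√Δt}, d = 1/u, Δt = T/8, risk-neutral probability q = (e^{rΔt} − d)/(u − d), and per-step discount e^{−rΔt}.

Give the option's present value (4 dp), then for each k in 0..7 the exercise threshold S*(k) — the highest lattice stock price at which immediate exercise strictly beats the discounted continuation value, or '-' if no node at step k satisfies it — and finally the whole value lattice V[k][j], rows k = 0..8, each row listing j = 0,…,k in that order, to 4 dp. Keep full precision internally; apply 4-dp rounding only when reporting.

price = 37.0687
boundary = - 71.1727 84.2000 71.1727 84.2000 71.1727 84.2000 99.6118
tree:
37.0687
49.6073 25.9332
60.6190 36.5800 16.3043
69.9270 49.6073 24.8905 8.3946
77.7949 60.6190 36.5800 14.2063 2.9580
84.4455 69.9270 49.6073 23.3112 5.7222 0.3399
90.0671 77.7949 60.6190 36.5800 11.0288 0.6974 0.0000
94.8190 84.4455 69.9270 49.6073 21.1682 1.4308 0.0000 0.0000
98.8356 90.0671 77.7949 60.6190 36.5800 2.9355 0.0000 0.0000 0.0000

Δt=0.20638  u=1.18304  d=0.84528  q=0.50488  discount=0.98444
step 8 (expiry): payoffs max(K−S,0) = 98.8356 90.0671 77.7949 60.6190 36.5800 2.9355 0.0000 0.0000 0.0000
step 7: (k=7,j=0): S=25.9610, (K−S)⁺=94.8190, hold=92.9394 ⇒ V=94.8190 exercise | (k=7,j=1): S=36.3345, (K−S)⁺=84.4455, hold=82.5659 ⇒ V=84.4455 exercise | (k=7,j=2): S=50.8530, (K−S)⁺=69.9270, hold=68.0474 ⇒ V=69.9270 exercise | (k=7,j=3): S=71.1727, (K−S)⁺=49.6073, hold=47.7277 ⇒ V=49.6073 exercise | (k=7,j=4): S=99.6118, (K−S)⁺=21.1682, hold=19.2886 ⇒ V=21.1682 exercise | (k=7,j=5): S=139.4145, (K−S)⁺=0.0000, hold=1.4308 ⇒ V=1.4308 continue | (k=7,j=6): S=195.1215, (K−S)⁺=0.0000, hold=0.0000 ⇒ V=0.0000 continue | (k=7,j=7): S=273.0878, (K−S)⁺=0.0000, hold=0.0000 ⇒ V=0.0000 continue  boundary S*=99.6118
step 6: (k=6,j=0): S=30.7129, (K−S)⁺=90.0671, hold=88.1875 ⇒ V=90.0671 exercise | (k=6,j=1): S=42.9851, (K−S)⁺=77.7949, hold=75.9153 ⇒ V=77.7949 exercise | (k=6,j=2): S=60.1610, (K−S)⁺=60.6190, hold=58.7394 ⇒ V=60.6190 exercise | (k=6,j=3): S=84.2000, (K−S)⁺=36.5800, hold=34.7004 ⇒ V=36.5800 exercise | (k=6,j=4): S=117.8445, (K−S)⁺=2.9355, hold=11.0288 ⇒ V=11.0288 continue | (k=6,j=5): S=164.9326, (K−S)⁺=0.0000, hold=0.6974 ⇒ V=0.6974 continue | (k=6,j=6): S=230.8361, (K−S)⁺=0.0000, hold=0.0000 ⇒ V=0.0000 continue  boundary S*=84.2000
step 5: (k=5,j=0): S=36.3345, (K−S)⁺=84.4455, hold=82.5659 ⇒ V=84.4455 exercise | (k=5,j=1): S=50.8530, (K−S)⁺=69.9270, hold=68.0474 ⇒ V=69.9270 exercise | (k=5,j=2): S=71.1727, (K−S)⁺=49.6073, hold=47.7277 ⇒ V=49.6073 exercise | (k=5,j=3): S=99.6118, (K−S)⁺=21.1682, hold=23.3112 ⇒ V=23.3112 continue | (k=5,j=4): S=139.4145, (K−S)⁺=0.0000, hold=5.7222 ⇒ V=5.7222 continue | (k=5,j=5): S=195.1215, (K−S)⁺=0.0000, hold=0.3399 ⇒ V=0.3399 continue  boundary S*=71.1727
step 4: (k=4,j=0): S=42.9851, (K−S)⁺=77.7949, hold=75.9153 ⇒ V=77.7949 exercise | (k=4,j=1): S=60.1610, (K−S)⁺=60.6190, hold=58.7394 ⇒ V=60.6190 exercise | (k=4,j=2): S=84.2000, (K−S)⁺=36.5800, hold=35.7655 ⇒ V=36.5800 exercise | (k=4,j=3): S=117.8445, (K−S)⁺=2.9355, hold=14.2063 ⇒ V=14.2063 continue | (k=4,j=4): S=164.9326, (K−S)⁺=0.0000, hold=2.9580 ⇒ V=2.9580 continue  boundary S*=84.2000
step 3: (k=3,j=0): S=50.8530, (K−S)⁺=69.9270, hold=68.0474 ⇒ V=69.9270 exercise | (k=3,j=1): S=71.1727, (K−S)⁺=49.6073, hold=47.7277 ⇒ V=49.6073 exercise | (k=3,j=2): S=99.6118, (K−S)⁺=21.1682, hold=24.8905 ⇒ V=24.8905 continue | (k=3,j=3): S=139.4145, (K−S)⁺=0.0000, hold=8.3946 ⇒ V=8.3946 continue  boundary S*=71.1727
step 2: (k=2,j=0): S=60.1610, (K−S)⁺=60.6190, hold=58.7394 ⇒ V=60.6190 exercise | (k=2,j=1): S=84.2000, (K−S)⁺=36.5800, hold=36.5505 ⇒ V=36.5800 exercise | (k=2,j=2): S=117.8445, (K−S)⁺=2.9355, hold=16.3043 ⇒ V=16.3043 continue  boundary S*=84.2000
step 1: (k=1,j=0): S=71.1727, (K−S)⁺=49.6073, hold=47.7277 ⇒ V=49.6073 exercise | (k=1,j=1): S=99.6118, (K−S)⁺=21.1682, hold=25.9332 ⇒ V=25.9332 continue  boundary S*=71.1727
step 0: (k=0,j=0): S=84.2000, (K−S)⁺=36.5800, hold=37.0687 ⇒ V=37.0687 continue  boundary S*=-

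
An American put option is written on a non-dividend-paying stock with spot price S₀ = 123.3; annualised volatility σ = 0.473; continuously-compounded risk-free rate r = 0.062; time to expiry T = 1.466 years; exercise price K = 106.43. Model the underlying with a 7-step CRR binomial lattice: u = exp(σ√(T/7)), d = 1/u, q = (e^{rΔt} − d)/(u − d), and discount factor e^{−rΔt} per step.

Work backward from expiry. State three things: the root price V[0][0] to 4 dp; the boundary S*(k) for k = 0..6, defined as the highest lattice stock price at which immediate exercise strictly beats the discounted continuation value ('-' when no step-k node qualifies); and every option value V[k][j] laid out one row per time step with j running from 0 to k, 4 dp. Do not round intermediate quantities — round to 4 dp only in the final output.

price = 14.8193
boundary = - - - 64.4080 51.8719 64.4080 79.9738
tree:
14.8193
21.6657 7.6909
30.7342 12.2796 2.8516
42.0220 19.1543 5.0503 0.5100
54.5581 28.9772 8.8687 0.9862 0.0000
64.6542 42.0220 15.4154 1.9068 0.0000 0.0000
72.7853 54.5581 26.4562 3.6869 0.0000 0.0000 0.0000
79.3337 64.6542 42.0220 7.1286 0.0000 0.0000 0.0000 0.0000

params: Δt=0.20943 u=1.24167 d=0.80536 q=0.47605 e^(-rΔt)=0.98710
t_7 payoffs: 79.3337 64.6542 42.0220 7.1286 0.0000 0.0000 0.0000 0.0000
t_6: node(6,0) S=33.6447 payoff=72.7853 vs cont=71.4123 → 72.7853 [stop]  node(6,1) S=51.8719 payoff=54.5581 vs cont=53.1851 → 54.5581 [stop]  node(6,2) S=79.9738 payoff=26.4562 vs cont=25.0832 → 26.4562 [stop]  node(6,3) S=123.3000 payoff=0.0000 vs cont=3.6869 → 3.6869 [wait]  node(6,4) S=190.0984 payoff=0.0000 vs cont=0.0000 → 0.0000 [wait]  node(6,5) S=293.0852 payoff=0.0000 vs cont=0.0000 → 0.0000 [wait]  node(6,6) S=451.8656 payoff=0.0000 vs cont=0.0000 → 0.0000 [wait]  ⇒ S*(6)=79.9738
t_5: node(5,0) S=41.7758 payoff=64.6542 vs cont=63.2812 → 64.6542 [stop]  node(5,1) S=64.4080 payoff=42.0220 vs cont=40.6490 → 42.0220 [stop]  node(5,2) S=99.3014 payoff=7.1286 vs cont=15.4154 → 15.4154 [wait]  node(5,3) S=153.0984 payoff=0.0000 vs cont=1.9068 → 1.9068 [wait]  node(5,4) S=236.0403 payoff=0.0000 vs cont=0.0000 → 0.0000 [wait]  node(5,5) S=363.9163 payoff=0.0000 vs cont=0.0000 → 0.0000 [wait]  ⇒ S*(5)=64.4080
t_4: node(4,0) S=51.8719 payoff=54.5581 vs cont=53.1851 → 54.5581 [stop]  node(4,1) S=79.9738 payoff=26.4562 vs cont=28.9772 → 28.9772 [wait]  node(4,2) S=123.3000 payoff=0.0000 vs cont=8.8687 → 8.8687 [wait]  node(4,3) S=190.0984 payoff=0.0000 vs cont=0.9862 → 0.9862 [wait]  node(4,4) S=293.0852 payoff=0.0000 vs cont=0.0000 → 0.0000 [wait]  ⇒ S*(4)=51.8719
t_3: node(3,0) S=64.4080 payoff=42.0220 vs cont=41.8336 → 42.0220 [stop]  node(3,1) S=99.3014 payoff=7.1286 vs cont=19.1543 → 19.1543 [wait]  node(3,2) S=153.0984 payoff=0.0000 vs cont=5.0503 → 5.0503 [wait]  node(3,3) S=236.0403 payoff=0.0000 vs cont=0.5100 → 0.5100 [wait]  ⇒ S*(3)=64.4080
t_2: node(2,0) S=79.9738 payoff=26.4562 vs cont=30.7342 → 30.7342 [wait]  node(2,1) S=123.3000 payoff=0.0000 vs cont=12.2796 → 12.2796 [wait]  node(2,2) S=190.0984 payoff=0.0000 vs cont=2.8516 → 2.8516 [wait]  ⇒ S*(2)=-
t_1: node(1,0) S=99.3014 payoff=7.1286 vs cont=21.6657 → 21.6657 [wait]  node(1,1) S=153.0984 payoff=0.0000 vs cont=7.6909 → 7.6909 [wait]  ⇒ S*(1)=-
t_0: node(0,0) S=123.3000 payoff=0.0000 vs cont=14.8193 → 14.8193 [wait]  ⇒ S*(0)=-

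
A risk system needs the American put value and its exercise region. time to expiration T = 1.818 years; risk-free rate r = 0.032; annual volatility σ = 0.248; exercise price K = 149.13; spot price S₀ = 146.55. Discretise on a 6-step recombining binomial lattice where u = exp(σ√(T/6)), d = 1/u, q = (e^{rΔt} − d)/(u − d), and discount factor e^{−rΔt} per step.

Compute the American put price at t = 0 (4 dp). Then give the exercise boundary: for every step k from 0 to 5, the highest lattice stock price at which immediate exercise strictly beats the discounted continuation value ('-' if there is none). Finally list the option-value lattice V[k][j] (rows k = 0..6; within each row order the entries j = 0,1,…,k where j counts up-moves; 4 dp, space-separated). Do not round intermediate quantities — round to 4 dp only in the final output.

Δt=0.30300, u=1.14627, d=0.87240, q=0.50150, disc=e^(-rΔt)=0.99035
k=6 terminal: V=max(K-S,0) → 84.5251 64.2434 37.5947 2.5800 0.0000 0.0000 0.0000
k=5: j=0 S=74.0546 intr=75.0754 cont=73.6364 V=75.0754[EX]; j=1 S=97.3029 intr=51.8271 cont=50.3881 V=51.8271[EX]; j=2 S=127.8495 intr=21.2805 cont=19.8415 V=21.2805[EX]; j=3 S=167.9858 intr=0.0000 cont=1.2737 V=1.2737[hold]; j=4 S=220.7222 intr=0.0000 cont=0.0000 V=0.0000[hold]; j=5 S=290.0143 intr=0.0000 cont=0.0000 V=0.0000[hold]  S*(5)=127.8495
k=4: j=0 S=84.8866 intr=64.2434 cont=62.8044 V=64.2434[EX]; j=1 S=111.5353 intr=37.5947 cont=36.1557 V=37.5947[EX]; j=2 S=146.5500 intr=2.5800 cont=11.1386 V=11.1386[hold]; j=3 S=192.5570 intr=0.0000 cont=0.6288 V=0.6288[hold]; j=4 S=253.0071 intr=0.0000 cont=0.0000 V=0.0000[hold]  S*(4)=111.5353
k=3: j=0 S=97.3029 intr=51.8271 cont=50.3881 V=51.8271[EX]; j=1 S=127.8495 intr=21.2805 cont=24.0922 V=24.0922[hold]; j=2 S=167.9858 intr=0.0000 cont=5.8113 V=5.8113[hold]; j=3 S=220.7222 intr=0.0000 cont=0.3104 V=0.3104[hold]  S*(3)=97.3029
k=2: j=0 S=111.5353 intr=37.5947 cont=37.5522 V=37.5947[EX]; j=1 S=146.5500 intr=2.5800 cont=14.7803 V=14.7803[hold]; j=2 S=192.5570 intr=0.0000 cont=3.0232 V=3.0232[hold]  S*(2)=111.5353
k=1: j=0 S=127.8495 intr=21.2805 cont=25.9009 V=25.9009[hold]; j=1 S=167.9858 intr=0.0000 cont=8.7984 V=8.7984[hold]  S*(1)=-
k=0: j=0 S=146.5500 intr=2.5800 cont=17.1568 V=17.1568[hold]  S*(0)=-

price = 17.1568
boundary = - - 111.5353 97.3029 111.5353 127.8495
tree:
17.1568
25.9009 8.7984
37.5947 14.7803 3.0232
51.8271 24.0922 5.8113 0.3104
64.2434 37.5947 11.1386 0.6288 0.0000
75.0754 51.8271 21.2805 1.2737 0.0000 0.0000
84.5251 64.2434 37.5947 2.5800 0.0000 0.0000 0.0000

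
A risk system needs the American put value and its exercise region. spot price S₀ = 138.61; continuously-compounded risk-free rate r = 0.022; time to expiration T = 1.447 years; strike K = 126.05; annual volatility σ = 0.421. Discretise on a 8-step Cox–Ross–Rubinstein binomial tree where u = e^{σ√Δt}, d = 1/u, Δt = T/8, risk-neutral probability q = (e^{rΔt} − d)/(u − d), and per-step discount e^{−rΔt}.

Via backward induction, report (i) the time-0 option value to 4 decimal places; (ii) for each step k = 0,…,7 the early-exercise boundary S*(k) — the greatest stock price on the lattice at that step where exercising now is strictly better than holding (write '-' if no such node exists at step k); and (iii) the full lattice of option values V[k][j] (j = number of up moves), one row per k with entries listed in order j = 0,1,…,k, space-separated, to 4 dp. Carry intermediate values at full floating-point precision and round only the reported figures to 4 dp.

price = 19.2325
boundary = - - - - 67.7259 56.6233 67.7259 81.0056
tree:
19.2325
26.6507 10.9109
35.8539 16.3507 4.7813
46.6186 23.8463 7.9161 1.2363
58.3241 33.6269 12.8618 2.3262 0.0000
69.4267 45.4627 20.3750 4.3771 0.0000 0.0000
78.7092 58.3241 31.1387 8.2362 0.0000 0.0000 0.0000
86.4700 69.4267 45.0444 15.4975 0.0000 0.0000 0.0000 0.0000
92.9586 78.7092 58.3241 29.1609 0.0000 0.0000 0.0000 0.0000 0.0000

params: Δt=0.18088 u=1.19608 d=0.83607 q=0.46643 e^(-rΔt)=0.99603
t_8 payoffs: 92.9586 78.7092 58.3241 29.1609 0.0000 0.0000 0.0000 0.0000 0.0000
t_7: node(7,0) S=39.5800 payoff=86.4700 vs cont=85.9695 → 86.4700 [stop]  node(7,1) S=56.6233 payoff=69.4267 vs cont=68.9261 → 69.4267 [stop]  node(7,2) S=81.0056 payoff=45.0444 vs cont=44.5438 → 45.0444 [stop]  node(7,3) S=115.8870 payoff=10.1630 vs cont=15.4975 → 15.4975 [wait]  node(7,4) S=165.7885 payoff=0.0000 vs cont=0.0000 → 0.0000 [wait]  node(7,5) S=237.1779 payoff=0.0000 vs cont=0.0000 → 0.0000 [wait]  node(7,6) S=339.3080 payoff=0.0000 vs cont=0.0000 → 0.0000 [wait]  node(7,7) S=485.4157 payoff=0.0000 vs cont=0.0000 → 0.0000 [wait]  ⇒ S*(7)=81.0056
t_6: node(6,0) S=47.3408 payoff=78.7092 vs cont=78.2087 → 78.7092 [stop]  node(6,1) S=67.7259 payoff=58.3241 vs cont=57.8235 → 58.3241 [stop]  node(6,2) S=96.8891 payoff=29.1609 vs cont=31.1387 → 31.1387 [wait]  node(6,3) S=138.6100 payoff=0.0000 vs cont=8.2362 → 8.2362 [wait]  node(6,4) S=198.2962 payoff=0.0000 vs cont=0.0000 → 0.0000 [wait]  node(6,5) S=283.6836 payoff=0.0000 vs cont=0.0000 → 0.0000 [wait]  node(6,6) S=405.8392 payoff=0.0000 vs cont=0.0000 → 0.0000 [wait]  ⇒ S*(6)=67.7259
t_5: node(5,0) S=56.6233 payoff=69.4267 vs cont=68.9261 → 69.4267 [stop]  node(5,1) S=81.0056 payoff=45.0444 vs cont=45.4627 → 45.4627 [wait]  node(5,2) S=115.8870 payoff=10.1630 vs cont=20.3750 → 20.3750 [wait]  node(5,3) S=165.7885 payoff=0.0000 vs cont=4.3771 → 4.3771 [wait]  node(5,4) S=237.1779 payoff=0.0000 vs cont=0.0000 → 0.0000 [wait]  node(5,5) S=339.3080 payoff=0.0000 vs cont=0.0000 → 0.0000 [wait]  ⇒ S*(5)=56.6233
t_4: node(4,0) S=67.7259 payoff=58.3241 vs cont=58.0178 → 58.3241 [stop]  node(4,1) S=96.8891 payoff=29.1609 vs cont=33.6269 → 33.6269 [wait]  node(4,2) S=138.6100 payoff=0.0000 vs cont=12.8618 → 12.8618 [wait]  node(4,3) S=198.2962 payoff=0.0000 vs cont=2.3262 → 2.3262 [wait]  node(4,4) S=283.6836 payoff=0.0000 vs cont=0.0000 → 0.0000 [wait]  ⇒ S*(4)=67.7259
t_3: node(3,0) S=81.0056 payoff=45.0444 vs cont=46.6186 → 46.6186 [wait]  node(3,1) S=115.8870 payoff=10.1630 vs cont=23.8463 → 23.8463 [wait]  node(3,2) S=165.7885 payoff=0.0000 vs cont=7.9161 → 7.9161 [wait]  node(3,3) S=237.1779 payoff=0.0000 vs cont=1.2363 → 1.2363 [wait]  ⇒ S*(3)=-
t_2: node(2,0) S=96.8891 payoff=29.1609 vs cont=35.8539 → 35.8539 [wait]  node(2,1) S=138.6100 payoff=0.0000 vs cont=16.3507 → 16.3507 [wait]  node(2,2) S=198.2962 payoff=0.0000 vs cont=4.7813 → 4.7813 [wait]  ⇒ S*(2)=-
t_1: node(1,0) S=115.8870 payoff=10.1630 vs cont=26.6507 → 26.6507 [wait]  node(1,1) S=165.7885 payoff=0.0000 vs cont=10.9109 → 10.9109 [wait]  ⇒ S*(1)=-
t_0: node(0,0) S=138.6100 payoff=0.0000 vs cont=19.2325 → 19.2325 [wait]  ⇒ S*(0)=-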